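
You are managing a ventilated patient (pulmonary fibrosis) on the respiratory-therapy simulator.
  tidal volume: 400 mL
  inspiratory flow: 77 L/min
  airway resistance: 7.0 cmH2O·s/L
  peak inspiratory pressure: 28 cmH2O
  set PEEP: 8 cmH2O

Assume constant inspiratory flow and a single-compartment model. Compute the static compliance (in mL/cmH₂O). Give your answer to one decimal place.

36.3

Flow: 77 L/min ÷ 60 = 1.2833 L/s.
Equation of motion (constant flow): PIP = Vt/C + R·V̇ + PEEP.
Vt/C = PIP − R·V̇ − PEEP = 28 − 7.0×1.2833 − 8 = 28 − 8.983 − 8 = 11.017 cmH2O.
C = Vt / 11.017 = 400 / 11.017 = 36.308 mL/cmH2O.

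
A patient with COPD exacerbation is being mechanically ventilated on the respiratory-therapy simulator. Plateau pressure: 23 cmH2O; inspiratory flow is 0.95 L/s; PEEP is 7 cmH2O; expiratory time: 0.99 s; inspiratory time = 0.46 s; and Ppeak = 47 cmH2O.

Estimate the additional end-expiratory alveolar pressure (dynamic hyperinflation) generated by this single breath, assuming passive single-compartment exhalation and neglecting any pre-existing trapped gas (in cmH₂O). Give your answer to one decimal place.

3.8

Vt = flow × Ti = 0.95 L/s × 0.46 s × 1000 mL/L = 437.0 mL.
R = (PIP − Pplat)/V̇ = (47 − 23) / 0.95 = 24.0/0.95 = 25.263 cmH2O·s/L.
C = Vt/(Pplat − PEEP) = 437.0 / (23 − 7) = 437.0/16.0 = 27.313 mL/cmH2O.
τ = R × C = 25.263 × 0.02731 L/cmH2O = 0.6899 s.
Fraction remaining = e^(−Te/τ) = e^(−0.99/0.6899) = 0.2381; trapped volume = 437.0 × 0.2381 = 104.05 mL.
Additional alveolar pressure from trapping ≈ V_trapped / C = 104.05 / 27.313 = 3.81 cmH2O.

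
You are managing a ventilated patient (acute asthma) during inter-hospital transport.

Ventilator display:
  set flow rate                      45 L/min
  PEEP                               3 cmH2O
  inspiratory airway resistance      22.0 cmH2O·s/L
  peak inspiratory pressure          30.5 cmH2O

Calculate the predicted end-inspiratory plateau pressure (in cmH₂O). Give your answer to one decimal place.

Flow: 45 L/min ÷ 60 = 0.75 L/s.
Pplat = PIP − Raw × flow = 30.5 − 22.0 × 0.75 = 30.5 − 16.5 = 14.0 cmH2O.

14.0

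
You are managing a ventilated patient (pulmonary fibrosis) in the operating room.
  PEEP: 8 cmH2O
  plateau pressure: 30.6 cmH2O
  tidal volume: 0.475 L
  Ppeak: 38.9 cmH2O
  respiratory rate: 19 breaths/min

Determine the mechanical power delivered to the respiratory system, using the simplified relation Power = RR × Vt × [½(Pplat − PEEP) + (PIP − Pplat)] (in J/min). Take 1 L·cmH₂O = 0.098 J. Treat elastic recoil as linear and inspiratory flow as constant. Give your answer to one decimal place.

17.3

Per-breath work = Vt × [½(Pplat−PEEP) + (PIP−Pplat)] = 0.475 × [0.5×22.6 + 8.3] = 0.475 × 19.6 = 9.31 L·cmH2O.
Power = 19 × 9.31 = 176.89 L·cmH2O/min.
× 0.098 J/(L·cmH2O) → 17.335 J/min.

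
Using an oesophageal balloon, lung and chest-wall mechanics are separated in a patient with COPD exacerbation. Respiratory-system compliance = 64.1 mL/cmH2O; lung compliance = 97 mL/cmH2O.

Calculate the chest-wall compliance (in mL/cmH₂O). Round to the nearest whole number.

1/Ccw = 1/Crs − 1/CL.
1/Ccw = 1/64.1 − 1/97 = 0.005291.
Ccw = 189.0 mL/cmH2O.

189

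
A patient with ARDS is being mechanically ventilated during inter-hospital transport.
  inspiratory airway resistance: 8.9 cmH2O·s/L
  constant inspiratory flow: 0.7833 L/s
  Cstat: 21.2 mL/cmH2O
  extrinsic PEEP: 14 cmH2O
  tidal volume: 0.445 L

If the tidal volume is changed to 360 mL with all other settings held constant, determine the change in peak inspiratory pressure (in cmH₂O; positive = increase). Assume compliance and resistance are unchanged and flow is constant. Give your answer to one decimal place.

PIP = Vt/C + R·V̇ + PEEP (constant-flow equation of motion).
Only the elastic term changes: ΔPIP = ΔVt / C = (360 − 445) / 21.2 = -4.009 cmH2O.

-4.0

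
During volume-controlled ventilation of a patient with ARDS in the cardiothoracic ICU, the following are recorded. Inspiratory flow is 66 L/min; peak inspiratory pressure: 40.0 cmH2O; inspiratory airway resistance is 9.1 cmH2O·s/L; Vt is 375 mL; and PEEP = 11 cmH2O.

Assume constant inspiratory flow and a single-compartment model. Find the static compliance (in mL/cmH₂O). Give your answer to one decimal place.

Flow: 66 L/min ÷ 60 = 1.1 L/s.
Equation of motion (constant flow): PIP = Vt/C + R·V̇ + PEEP.
Vt/C = PIP − R·V̇ − PEEP = 40.0 − 9.1×1.1 − 11 = 40.0 − 10.01 − 11 = 18.99 cmH2O.
C = Vt / 18.99 = 375 / 18.99 = 19.747 mL/cmH2O.

19.7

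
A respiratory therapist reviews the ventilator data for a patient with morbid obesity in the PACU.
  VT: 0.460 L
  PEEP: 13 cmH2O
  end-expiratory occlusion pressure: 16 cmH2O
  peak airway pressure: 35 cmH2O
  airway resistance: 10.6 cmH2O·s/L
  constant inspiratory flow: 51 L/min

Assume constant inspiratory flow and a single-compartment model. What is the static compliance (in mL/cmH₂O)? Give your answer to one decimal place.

46.0

Flow: 51 L/min ÷ 60 = 0.85 L/s.
Total PEEP = 16 cmH2O (set 13 + intrinsic 3); this is the baseline alveolar pressure.
Equation of motion (constant flow): PIP = Vt/C + R·V̇ + PEEP.
Vt/C = PIP − R·V̇ − PEEP = 35 − 10.6×0.85 − 16 = 35 − 9.01 − 16 = 9.99 cmH2O.
C = Vt / 9.99 = 460 / 9.99 = 46.046 mL/cmH2O.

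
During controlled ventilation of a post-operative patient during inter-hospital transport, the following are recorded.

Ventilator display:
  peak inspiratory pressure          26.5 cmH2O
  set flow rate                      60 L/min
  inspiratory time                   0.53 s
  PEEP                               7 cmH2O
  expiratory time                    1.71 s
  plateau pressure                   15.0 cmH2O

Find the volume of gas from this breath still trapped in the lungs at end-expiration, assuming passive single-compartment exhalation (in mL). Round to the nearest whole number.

56

Flow: 60 L/min ÷ 60 = 1 L/s.
Vt = flow × Ti = 1 L/s × 0.53 s × 1000 mL/L = 530.0 mL.
R = (PIP − Pplat)/V̇ = (26.5 − 15.0) / 1 = 11.5/1 = 11.5 cmH2O·s/L.
C = Vt/(Pplat − PEEP) = 530.0 / (15.0 − 7) = 530.0/8.0 = 66.25 mL/cmH2O.
τ = R × C = 11.5 × 0.06625 L/cmH2O = 0.7619 s.
Fraction remaining = e^(−Te/τ) = e^(−1.71/0.7619) = 0.106.
Trapped volume = 530.0 × 0.106 = 56.18 mL.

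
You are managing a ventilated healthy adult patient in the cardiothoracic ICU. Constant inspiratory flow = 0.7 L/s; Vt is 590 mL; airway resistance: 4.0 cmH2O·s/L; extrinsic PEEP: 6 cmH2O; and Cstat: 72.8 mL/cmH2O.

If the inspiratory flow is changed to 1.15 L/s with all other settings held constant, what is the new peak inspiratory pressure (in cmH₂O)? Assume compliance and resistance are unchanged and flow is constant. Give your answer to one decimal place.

18.7

PIP = Vt/C + R·V̇ + PEEP (constant-flow equation of motion).
Only the resistive term changes: ΔPIP = R × ΔV̇ = 4.0 × (1.15 − 0.7) = 4.0 × 0.45 = 1.8 cmH2O.
Original PIP = 590/72.8 + 4.0×0.7 + 6 = 16.904 cmH2O; new PIP = 16.904 + (1.8) = 18.704 cmH2O.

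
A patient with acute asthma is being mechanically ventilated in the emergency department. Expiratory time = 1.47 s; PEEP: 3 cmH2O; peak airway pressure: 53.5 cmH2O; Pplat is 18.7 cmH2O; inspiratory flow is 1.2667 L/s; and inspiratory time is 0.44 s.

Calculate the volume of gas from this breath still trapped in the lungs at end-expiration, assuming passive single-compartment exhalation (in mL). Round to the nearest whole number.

Vt = flow × Ti = 1.2667 L/s × 0.44 s × 1000 mL/L = 557.35 mL.
R = (PIP − Pplat)/V̇ = (53.5 − 18.7) / 1.2667 = 34.8/1.2667 = 27.473 cmH2O·s/L.
C = Vt/(Pplat − PEEP) = 557.35 / (18.7 − 3) = 557.35/15.7 = 35.5 mL/cmH2O.
τ = R × C = 27.473 × 0.0355 L/cmH2O = 0.9753 s.
Fraction remaining = e^(−Te/τ) = e^(−1.47/0.9753) = 0.2215.
Trapped volume = 557.35 × 0.2215 = 123.45 mL.

123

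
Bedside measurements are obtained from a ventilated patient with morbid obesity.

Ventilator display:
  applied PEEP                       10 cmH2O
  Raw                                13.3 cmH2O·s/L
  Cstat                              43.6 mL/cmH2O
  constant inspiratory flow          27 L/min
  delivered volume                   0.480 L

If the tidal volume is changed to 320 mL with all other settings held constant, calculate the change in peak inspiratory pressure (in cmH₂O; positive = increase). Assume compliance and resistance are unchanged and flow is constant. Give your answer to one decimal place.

PIP = Vt/C + R·V̇ + PEEP (constant-flow equation of motion).
Only the elastic term changes: ΔPIP = ΔVt / C = (320 − 480) / 43.6 = -3.67 cmH2O.

-3.7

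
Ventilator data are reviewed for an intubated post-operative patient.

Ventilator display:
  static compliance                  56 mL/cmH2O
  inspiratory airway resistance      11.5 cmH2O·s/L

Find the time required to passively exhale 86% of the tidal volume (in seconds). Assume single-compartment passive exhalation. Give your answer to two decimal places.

τ = R × C = 11.5 × 56 mL/cmH2O = 11.5 × 0.056 L/cmH2O = 0.644 s.
Exhaled fraction f = 1 − e^(−t/τ) → t = −τ·ln(1 − f) = −0.644·ln(0.14) = 1.266 s.

1.27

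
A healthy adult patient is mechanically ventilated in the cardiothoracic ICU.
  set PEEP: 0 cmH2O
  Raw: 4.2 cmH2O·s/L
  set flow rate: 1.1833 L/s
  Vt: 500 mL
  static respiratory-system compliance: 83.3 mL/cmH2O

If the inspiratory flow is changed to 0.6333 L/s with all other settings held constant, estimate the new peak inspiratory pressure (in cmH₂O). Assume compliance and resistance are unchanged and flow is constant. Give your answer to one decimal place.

8.7

PIP = Vt/C + R·V̇ + PEEP (constant-flow equation of motion).
Only the resistive term changes: ΔPIP = R × ΔV̇ = 4.2 × (0.6333 − 1.1833) = 4.2 × -0.55 = -2.31 cmH2O.
Original PIP = 500/83.3 + 4.2×1.1833 + 0 = 10.972 cmH2O; new PIP = 10.972 + (-2.31) = 8.662 cmH2O.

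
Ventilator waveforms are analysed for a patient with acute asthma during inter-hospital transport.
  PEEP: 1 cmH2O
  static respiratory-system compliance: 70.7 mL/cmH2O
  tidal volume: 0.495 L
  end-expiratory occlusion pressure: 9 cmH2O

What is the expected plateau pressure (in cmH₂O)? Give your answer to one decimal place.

16.0

End-expiratory occlusion gives total PEEP = 9 cmH2O (intrinsic PEEP = 9 − 1 = 8). Use total PEEP for the elastic gradient.
Pplat = PEEPtotal + Vt / Cstat = 9 + 495 / 70.7 = 9 + 7.001 = 16.001 cmH2O.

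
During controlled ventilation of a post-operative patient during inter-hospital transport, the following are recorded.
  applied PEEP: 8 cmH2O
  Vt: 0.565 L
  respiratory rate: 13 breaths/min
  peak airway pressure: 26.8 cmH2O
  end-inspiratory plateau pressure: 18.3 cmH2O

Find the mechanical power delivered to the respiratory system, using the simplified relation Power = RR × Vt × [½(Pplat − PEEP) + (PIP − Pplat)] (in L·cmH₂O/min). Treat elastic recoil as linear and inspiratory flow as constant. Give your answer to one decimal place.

100.3

Per-breath work = Vt × [½(Pplat−PEEP) + (PIP−Pplat)] = 0.565 × [0.5×10.3 + 8.5] = 0.565 × 13.65 = 7.712 L·cmH2O.
Power = 13 × 7.712 = 100.26 L·cmH2O/min.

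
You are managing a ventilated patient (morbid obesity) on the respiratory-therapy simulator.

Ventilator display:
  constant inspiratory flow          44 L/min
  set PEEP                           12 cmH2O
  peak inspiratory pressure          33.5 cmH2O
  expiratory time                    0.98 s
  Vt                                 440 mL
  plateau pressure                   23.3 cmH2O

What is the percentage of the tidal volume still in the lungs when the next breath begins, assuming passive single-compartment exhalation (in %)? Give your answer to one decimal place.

Flow: 44 L/min ÷ 60 = 0.7333 L/s.
R = (PIP − Pplat)/V̇ = (33.5 − 23.3) / 0.7333 = 10.2/0.7333 = 13.91 cmH2O·s/L.
C = Vt/(Pplat − PEEP) = 440.0 / (23.3 − 12) = 440.0/11.3 = 38.938 mL/cmH2O.
τ = R × C = 13.91 × 0.03894 L/cmH2O = 0.5417 s.
Fraction remaining at end-expiration = e^(−Te/τ) = e^(−0.98/0.5417) = 0.1638 → 16.38%.

16.4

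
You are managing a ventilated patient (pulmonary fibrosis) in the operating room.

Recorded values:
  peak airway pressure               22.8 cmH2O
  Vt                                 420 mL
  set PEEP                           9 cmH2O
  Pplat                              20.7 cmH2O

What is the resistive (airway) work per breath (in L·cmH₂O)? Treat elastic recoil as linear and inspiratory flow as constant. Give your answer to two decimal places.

With constant inspiratory flow the resistive pressure is constant at PIP − Pplat = 22.8 − 20.7 = 2.1 cmH2O, so resistive work = 2.1 × 0.420 = 0.882 L·cmH2O.

0.88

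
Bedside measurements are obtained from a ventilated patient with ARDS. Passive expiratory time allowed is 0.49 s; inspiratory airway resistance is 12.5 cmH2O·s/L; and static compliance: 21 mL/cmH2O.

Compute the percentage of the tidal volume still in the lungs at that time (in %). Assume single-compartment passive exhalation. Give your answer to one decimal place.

15.5

τ = R × C = 12.5 × 21 mL/cmH2O = 12.5 × 0.021 L/cmH2O = 0.2625 s.
Passive exhalation: V(t)/V₀ = e^(−t/τ) = e^(−0.49/0.2625) = 0.1546.
Fraction remaining = 0.1546 → 15.46%.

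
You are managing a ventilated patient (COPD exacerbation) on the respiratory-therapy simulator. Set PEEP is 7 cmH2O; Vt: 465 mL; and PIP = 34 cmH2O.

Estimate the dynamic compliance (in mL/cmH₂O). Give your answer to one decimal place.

Dynamic compliance = Vt / (PIP − PEEP) = 465 / (34 − 7) = 465 / 27.0 = 17.222 mL/cmH2O.

17.2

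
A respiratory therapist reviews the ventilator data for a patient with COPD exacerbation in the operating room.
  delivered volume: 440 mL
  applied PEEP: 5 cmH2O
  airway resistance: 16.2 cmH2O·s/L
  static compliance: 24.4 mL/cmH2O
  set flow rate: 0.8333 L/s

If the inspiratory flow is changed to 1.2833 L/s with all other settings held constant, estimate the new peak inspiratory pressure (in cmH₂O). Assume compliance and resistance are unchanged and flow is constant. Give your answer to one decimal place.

PIP = Vt/C + R·V̇ + PEEP (constant-flow equation of motion).
Only the resistive term changes: ΔPIP = R × ΔV̇ = 16.2 × (1.2833 − 0.8333) = 16.2 × 0.45 = 7.29 cmH2O.
Original PIP = 440/24.4 + 16.2×0.8333 + 5 = 36.532 cmH2O; new PIP = 36.532 + (7.29) = 43.822 cmH2O.

43.8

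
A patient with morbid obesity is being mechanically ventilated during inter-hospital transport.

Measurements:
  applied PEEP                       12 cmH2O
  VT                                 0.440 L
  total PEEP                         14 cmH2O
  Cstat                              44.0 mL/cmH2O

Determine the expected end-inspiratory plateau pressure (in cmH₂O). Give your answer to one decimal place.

24.0

End-expiratory occlusion gives total PEEP = 14 cmH2O (intrinsic PEEP = 14 − 12 = 2). Use total PEEP for the elastic gradient.
Pplat = PEEPtotal + Vt / Cstat = 14 + 440 / 44.0 = 14 + 10.0 = 24.0 cmH2O.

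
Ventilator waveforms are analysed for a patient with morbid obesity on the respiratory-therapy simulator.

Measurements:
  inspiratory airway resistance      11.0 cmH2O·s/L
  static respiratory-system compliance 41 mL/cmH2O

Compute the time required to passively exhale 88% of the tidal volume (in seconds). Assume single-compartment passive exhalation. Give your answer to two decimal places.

τ = R × C = 11.0 × 41 mL/cmH2O = 11.0 × 0.041 L/cmH2O = 0.451 s.
Exhaled fraction f = 1 − e^(−t/τ) → t = −τ·ln(1 − f) = −0.451·ln(0.12) = 0.9562 s.

0.96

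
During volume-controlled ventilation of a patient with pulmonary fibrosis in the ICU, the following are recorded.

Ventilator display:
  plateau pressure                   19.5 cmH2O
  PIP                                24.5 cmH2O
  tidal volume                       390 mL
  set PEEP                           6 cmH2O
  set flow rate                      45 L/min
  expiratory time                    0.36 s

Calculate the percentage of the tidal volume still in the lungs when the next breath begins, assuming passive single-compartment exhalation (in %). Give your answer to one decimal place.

Flow: 45 L/min ÷ 60 = 0.75 L/s.
R = (PIP − Pplat)/V̇ = (24.5 − 19.5) / 0.75 = 5.0/0.75 = 6.667 cmH2O·s/L.
C = Vt/(Pplat − PEEP) = 390.0 / (19.5 − 6) = 390.0/13.5 = 28.889 mL/cmH2O.
τ = R × C = 6.667 × 0.02889 L/cmH2O = 0.1926 s.
Fraction remaining at end-expiration = e^(−Te/τ) = e^(−0.36/0.1926) = 0.1543 → 15.43%.

15.4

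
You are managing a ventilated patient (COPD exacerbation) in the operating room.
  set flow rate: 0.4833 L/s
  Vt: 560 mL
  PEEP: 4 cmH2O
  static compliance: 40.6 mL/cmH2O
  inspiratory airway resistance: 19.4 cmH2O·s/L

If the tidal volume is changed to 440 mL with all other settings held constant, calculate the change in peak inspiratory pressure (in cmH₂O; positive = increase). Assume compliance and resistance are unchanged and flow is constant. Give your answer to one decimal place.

-3.0

PIP = Vt/C + R·V̇ + PEEP (constant-flow equation of motion).
Only the elastic term changes: ΔPIP = ΔVt / C = (440 − 560) / 40.6 = -2.956 cmH2O.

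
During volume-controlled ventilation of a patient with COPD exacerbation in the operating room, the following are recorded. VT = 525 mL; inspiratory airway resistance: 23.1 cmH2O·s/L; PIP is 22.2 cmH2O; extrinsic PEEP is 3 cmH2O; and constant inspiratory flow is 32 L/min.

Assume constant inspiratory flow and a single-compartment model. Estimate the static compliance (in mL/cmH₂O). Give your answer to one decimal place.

Flow: 32 L/min ÷ 60 = 0.5333 L/s.
Equation of motion (constant flow): PIP = Vt/C + R·V̇ + PEEP.
Vt/C = PIP − R·V̇ − PEEP = 22.2 − 23.1×0.5333 − 3 = 22.2 − 12.319 − 3 = 6.881 cmH2O.
C = Vt / 6.881 = 525 / 6.881 = 76.297 mL/cmH2O.

76.3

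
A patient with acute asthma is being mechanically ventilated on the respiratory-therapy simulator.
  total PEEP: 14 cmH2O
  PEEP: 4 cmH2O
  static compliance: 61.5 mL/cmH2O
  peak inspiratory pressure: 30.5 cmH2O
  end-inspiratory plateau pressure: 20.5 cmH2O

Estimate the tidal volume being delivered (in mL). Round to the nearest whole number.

End-expiratory occlusion gives total PEEP = 14 cmH2O (intrinsic PEEP = 14 − 4 = 10). Use total PEEP for the elastic gradient.
Vt = Cstat × (Pplat − PEEPtotal) = 61.5 × (20.5 − 14) = 61.5 × 6.5 = 399.75 mL.

400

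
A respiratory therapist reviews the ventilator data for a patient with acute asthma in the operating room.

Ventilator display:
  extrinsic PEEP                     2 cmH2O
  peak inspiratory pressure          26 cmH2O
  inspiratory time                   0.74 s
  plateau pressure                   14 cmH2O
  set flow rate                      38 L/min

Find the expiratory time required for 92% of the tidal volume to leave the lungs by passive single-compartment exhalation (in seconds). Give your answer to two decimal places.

1.87

Flow: 38 L/min ÷ 60 = 0.6333 L/s.
Vt = flow × Ti = 0.6333 L/s × 0.74 s × 1000 mL/L = 468.64 mL.
R = (PIP − Pplat)/V̇ = (26 − 14) / 0.6333 = 12.0/0.6333 = 18.948 cmH2O·s/L.
C = Vt/(Pplat − PEEP) = 468.64 / (14 − 2) = 468.64/12.0 = 39.053 mL/cmH2O.
τ = R × C = 18.948 × 0.03905 L/cmH2O = 0.7399 s.
t = −τ·ln(1 − 0.92) = −0.7399·ln(0.08) = 1.869 s.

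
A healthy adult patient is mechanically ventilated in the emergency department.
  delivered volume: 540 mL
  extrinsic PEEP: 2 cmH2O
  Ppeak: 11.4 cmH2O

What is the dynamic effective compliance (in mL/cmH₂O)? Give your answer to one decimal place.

Dynamic compliance = Vt / (PIP − PEEP) = 540 / (11.4 − 2) = 540 / 9.4 = 57.447 mL/cmH2O.

57.4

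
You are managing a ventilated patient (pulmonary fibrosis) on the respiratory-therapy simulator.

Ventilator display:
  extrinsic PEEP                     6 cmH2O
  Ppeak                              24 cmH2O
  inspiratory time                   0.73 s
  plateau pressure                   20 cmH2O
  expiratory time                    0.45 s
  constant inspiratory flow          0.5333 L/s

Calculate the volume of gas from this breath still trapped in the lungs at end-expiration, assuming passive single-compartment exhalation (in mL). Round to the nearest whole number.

Vt = flow × Ti = 0.5333 L/s × 0.73 s × 1000 mL/L = 389.31 mL.
R = (PIP − Pplat)/V̇ = (24 − 20) / 0.5333 = 4.0/0.5333 = 7.5 cmH2O·s/L.
C = Vt/(Pplat − PEEP) = 389.31 / (20 − 6) = 389.31/14.0 = 27.808 mL/cmH2O.
τ = R × C = 7.5 × 0.02781 L/cmH2O = 0.2086 s.
Fraction remaining = e^(−Te/τ) = e^(−0.45/0.2086) = 0.1156.
Trapped volume = 389.31 × 0.1156 = 45.004 mL.

45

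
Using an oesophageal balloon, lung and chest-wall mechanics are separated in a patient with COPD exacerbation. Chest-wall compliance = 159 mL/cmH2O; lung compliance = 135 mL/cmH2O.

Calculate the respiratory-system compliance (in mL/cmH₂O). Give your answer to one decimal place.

Lung and chest wall are elastances in series: 1/Crs = 1/CL + 1/Ccw.
1/Crs = 1/135 + 1/159 = 0.0137.
Crs = 72.993 mL/cmH2O.

73.0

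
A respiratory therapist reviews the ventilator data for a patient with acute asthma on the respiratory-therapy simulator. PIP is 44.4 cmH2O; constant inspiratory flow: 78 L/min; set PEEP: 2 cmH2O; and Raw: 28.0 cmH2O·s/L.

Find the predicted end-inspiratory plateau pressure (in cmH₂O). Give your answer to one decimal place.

Flow: 78 L/min ÷ 60 = 1.3 L/s.
Pplat = PIP − Raw × flow = 44.4 − 28.0 × 1.3 = 44.4 − 36.4 = 8.0 cmH2O.

8.0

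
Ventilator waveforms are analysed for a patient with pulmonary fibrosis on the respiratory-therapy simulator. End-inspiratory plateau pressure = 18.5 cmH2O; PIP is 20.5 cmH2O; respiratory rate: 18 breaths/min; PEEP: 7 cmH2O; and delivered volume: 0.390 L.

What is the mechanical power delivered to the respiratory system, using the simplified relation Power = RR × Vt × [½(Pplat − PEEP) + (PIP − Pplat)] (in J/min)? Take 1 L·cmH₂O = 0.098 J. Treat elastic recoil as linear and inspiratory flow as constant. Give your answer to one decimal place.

5.3

Per-breath work = Vt × [½(Pplat−PEEP) + (PIP−Pplat)] = 0.390 × [0.5×11.5 + 2.0] = 0.390 × 7.75 = 3.023 L·cmH2O.
Power = 18 × 3.023 = 54.414 L·cmH2O/min.
× 0.098 J/(L·cmH2O) → 5.333 J/min.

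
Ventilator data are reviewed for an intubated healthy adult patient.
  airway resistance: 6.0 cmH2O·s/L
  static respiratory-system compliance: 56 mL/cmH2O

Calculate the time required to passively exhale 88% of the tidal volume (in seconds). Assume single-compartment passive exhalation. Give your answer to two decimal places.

τ = R × C = 6.0 × 56 mL/cmH2O = 6.0 × 0.056 L/cmH2O = 0.336 s.
Exhaled fraction f = 1 − e^(−t/τ) → t = −τ·ln(1 − f) = −0.336·ln(0.12) = 0.7124 s.

0.71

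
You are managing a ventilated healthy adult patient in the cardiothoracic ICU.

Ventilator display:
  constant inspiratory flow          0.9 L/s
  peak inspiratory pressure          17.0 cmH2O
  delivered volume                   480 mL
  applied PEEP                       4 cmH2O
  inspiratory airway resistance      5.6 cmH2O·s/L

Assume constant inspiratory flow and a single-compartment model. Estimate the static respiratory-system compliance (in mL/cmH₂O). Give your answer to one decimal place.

Equation of motion (constant flow): PIP = Vt/C + R·V̇ + PEEP.
Vt/C = PIP − R·V̇ − PEEP = 17.0 − 5.6×0.9 − 4 = 17.0 − 5.04 − 4 = 7.96 cmH2O.
C = Vt / 7.96 = 480 / 7.96 = 60.302 mL/cmH2O.

60.3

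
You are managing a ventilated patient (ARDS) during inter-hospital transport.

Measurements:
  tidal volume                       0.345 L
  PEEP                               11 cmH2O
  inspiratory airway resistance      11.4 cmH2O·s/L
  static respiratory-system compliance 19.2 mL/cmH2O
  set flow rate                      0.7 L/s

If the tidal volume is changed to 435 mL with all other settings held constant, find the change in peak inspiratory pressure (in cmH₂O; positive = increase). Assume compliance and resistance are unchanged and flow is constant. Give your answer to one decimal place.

PIP = Vt/C + R·V̇ + PEEP (constant-flow equation of motion).
Only the elastic term changes: ΔPIP = ΔVt / C = (435 − 345) / 19.2 = 4.688 cmH2O.

4.7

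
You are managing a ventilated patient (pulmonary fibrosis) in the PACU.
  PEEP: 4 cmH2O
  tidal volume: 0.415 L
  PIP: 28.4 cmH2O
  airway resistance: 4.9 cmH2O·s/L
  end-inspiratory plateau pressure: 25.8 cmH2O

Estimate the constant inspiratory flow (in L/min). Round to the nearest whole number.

32

flow = (PIP − Pplat) / Raw = (28.4 − 25.8) / 4.9 = 0.5306 L/s × 60 = 31.836 L/min.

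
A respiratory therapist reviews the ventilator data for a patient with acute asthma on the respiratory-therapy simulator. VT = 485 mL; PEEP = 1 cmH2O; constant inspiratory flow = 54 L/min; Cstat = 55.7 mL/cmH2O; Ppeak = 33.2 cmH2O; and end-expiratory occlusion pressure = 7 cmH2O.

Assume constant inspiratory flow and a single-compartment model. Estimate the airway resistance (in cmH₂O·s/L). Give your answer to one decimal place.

Flow: 54 L/min ÷ 60 = 0.9 L/s.
Total PEEP = 7 cmH2O (set 1 + intrinsic 6); this is the baseline alveolar pressure.
Equation of motion (constant flow): PIP = Vt/C + R·V̇ + PEEP.
R·V̇ = PIP − Vt/C − PEEP = 33.2 − 485/55.7 − 7 = 33.2 − 8.707 − 7 = 17.493 cmH2O.
R = 17.493 / 0.9 = 19.437 cmH2O·s/L.

19.4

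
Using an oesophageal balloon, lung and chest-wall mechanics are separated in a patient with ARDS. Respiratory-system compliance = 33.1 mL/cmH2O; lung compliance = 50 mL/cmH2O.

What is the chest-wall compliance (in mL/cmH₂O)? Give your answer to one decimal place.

97.9

1/Ccw = 1/Crs − 1/CL.
1/Ccw = 1/33.1 − 1/50 = 0.01021.
Ccw = 97.943 mL/cmH2O.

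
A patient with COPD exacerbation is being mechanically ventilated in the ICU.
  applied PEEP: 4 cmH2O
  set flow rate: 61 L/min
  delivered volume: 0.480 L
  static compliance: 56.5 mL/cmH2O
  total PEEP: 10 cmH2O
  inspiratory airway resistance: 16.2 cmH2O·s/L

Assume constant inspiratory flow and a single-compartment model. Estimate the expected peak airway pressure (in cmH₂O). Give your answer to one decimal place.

35.0

Flow: 61 L/min ÷ 60 = 1.0167 L/s.
Total PEEP = 10 cmH2O (set 4 + intrinsic 6); this is the baseline alveolar pressure.
Equation of motion (constant flow): PIP = Vt/C + R·V̇ + PEEP.
PIP = 480/56.5 + 16.2×1.0167 + 10 = 8.496 + 16.471 + 10 = 34.967 cmH2O.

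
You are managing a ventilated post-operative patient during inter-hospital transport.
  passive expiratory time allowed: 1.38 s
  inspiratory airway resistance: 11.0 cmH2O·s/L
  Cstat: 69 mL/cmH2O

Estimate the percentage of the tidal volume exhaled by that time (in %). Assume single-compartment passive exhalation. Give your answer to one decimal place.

τ = R × C = 11.0 × 69 mL/cmH2O = 11.0 × 0.069 L/cmH2O = 0.759 s.
Passive exhalation: V(t)/V₀ = e^(−t/τ) = e^(−1.38/0.759) = 0.1623.
Fraction exhaled = 1 − 0.1623 = 0.8377 → 83.77%.

83.8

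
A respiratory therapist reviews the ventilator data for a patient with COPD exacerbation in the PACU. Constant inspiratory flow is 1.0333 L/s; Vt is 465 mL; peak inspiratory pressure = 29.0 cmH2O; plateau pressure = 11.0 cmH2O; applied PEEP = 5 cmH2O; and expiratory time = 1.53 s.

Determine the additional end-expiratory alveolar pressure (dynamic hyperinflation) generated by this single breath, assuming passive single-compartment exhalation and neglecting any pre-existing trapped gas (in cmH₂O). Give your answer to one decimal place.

1.9

R = (PIP − Pplat)/V̇ = (29.0 − 11.0) / 1.0333 = 18.0/1.0333 = 17.42 cmH2O·s/L.
C = Vt/(Pplat − PEEP) = 465.0 / (11.0 − 5) = 465.0/6.0 = 77.5 mL/cmH2O.
τ = R × C = 17.42 × 0.0775 L/cmH2O = 1.35 s.
Fraction remaining = e^(−Te/τ) = e^(−1.53/1.35) = 0.322; trapped volume = 465.0 × 0.322 = 149.73 mL.
Additional alveolar pressure from trapping ≈ V_trapped / C = 149.73 / 77.5 = 1.932 cmH2O.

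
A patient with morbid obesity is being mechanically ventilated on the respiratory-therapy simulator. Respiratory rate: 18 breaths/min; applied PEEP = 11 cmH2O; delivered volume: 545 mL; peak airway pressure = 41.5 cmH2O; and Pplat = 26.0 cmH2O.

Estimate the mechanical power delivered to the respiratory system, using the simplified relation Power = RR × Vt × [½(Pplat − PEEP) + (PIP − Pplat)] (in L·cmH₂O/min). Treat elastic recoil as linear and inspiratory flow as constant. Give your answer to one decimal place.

225.6

Per-breath work = Vt × [½(Pplat−PEEP) + (PIP−Pplat)] = 0.545 × [0.5×15.0 + 15.5] = 0.545 × 23.0 = 12.535 L·cmH2O.
Power = 18 × 12.535 = 225.63 L·cmH2O/min.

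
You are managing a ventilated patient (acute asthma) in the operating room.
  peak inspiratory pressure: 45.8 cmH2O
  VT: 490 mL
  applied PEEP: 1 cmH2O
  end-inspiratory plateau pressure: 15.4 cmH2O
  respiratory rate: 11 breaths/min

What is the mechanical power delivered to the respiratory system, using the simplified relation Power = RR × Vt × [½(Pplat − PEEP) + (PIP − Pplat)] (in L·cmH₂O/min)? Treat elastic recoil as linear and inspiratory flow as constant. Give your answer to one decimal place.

Per-breath work = Vt × [½(Pplat−PEEP) + (PIP−Pplat)] = 0.490 × [0.5×14.4 + 30.4] = 0.490 × 37.6 = 18.424 L·cmH2O.
Power = 11 × 18.424 = 202.66 L·cmH2O/min.

202.7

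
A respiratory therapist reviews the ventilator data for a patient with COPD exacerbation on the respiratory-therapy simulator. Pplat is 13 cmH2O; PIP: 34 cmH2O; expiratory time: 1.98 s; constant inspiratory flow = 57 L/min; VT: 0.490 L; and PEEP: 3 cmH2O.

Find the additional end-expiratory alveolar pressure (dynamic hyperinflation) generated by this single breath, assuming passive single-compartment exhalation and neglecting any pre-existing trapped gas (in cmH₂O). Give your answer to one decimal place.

1.6

Flow: 57 L/min ÷ 60 = 0.95 L/s.
R = (PIP − Pplat)/V̇ = (34 − 13) / 0.95 = 21.0/0.95 = 22.105 cmH2O·s/L.
C = Vt/(Pplat − PEEP) = 490.0 / (13 − 3) = 490.0/10.0 = 49.0 mL/cmH2O.
τ = R × C = 22.105 × 0.049 L/cmH2O = 1.083 s.
Fraction remaining = e^(−Te/τ) = e^(−1.98/1.083) = 0.1607; trapped volume = 490.0 × 0.1607 = 78.743 mL.
Additional alveolar pressure from trapping ≈ V_trapped / C = 78.743 / 49.0 = 1.607 cmH2O.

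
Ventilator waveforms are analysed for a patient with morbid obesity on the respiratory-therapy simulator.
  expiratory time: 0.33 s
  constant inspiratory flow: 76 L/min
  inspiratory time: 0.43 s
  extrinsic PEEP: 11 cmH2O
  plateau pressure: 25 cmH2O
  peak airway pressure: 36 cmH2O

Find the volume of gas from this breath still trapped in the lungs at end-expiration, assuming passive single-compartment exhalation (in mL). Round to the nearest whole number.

205

Flow: 76 L/min ÷ 60 = 1.2667 L/s.
Vt = flow × Ti = 1.2667 L/s × 0.43 s × 1000 mL/L = 544.68 mL.
R = (PIP − Pplat)/V̇ = (36 − 25) / 1.2667 = 11.0/1.2667 = 8.684 cmH2O·s/L.
C = Vt/(Pplat − PEEP) = 544.68 / (25 − 11) = 544.68/14.0 = 38.906 mL/cmH2O.
τ = R × C = 8.684 × 0.03891 L/cmH2O = 0.3379 s.
Fraction remaining = e^(−Te/τ) = e^(−0.33/0.3379) = 0.3766.
Trapped volume = 544.68 × 0.3766 = 205.13 mL.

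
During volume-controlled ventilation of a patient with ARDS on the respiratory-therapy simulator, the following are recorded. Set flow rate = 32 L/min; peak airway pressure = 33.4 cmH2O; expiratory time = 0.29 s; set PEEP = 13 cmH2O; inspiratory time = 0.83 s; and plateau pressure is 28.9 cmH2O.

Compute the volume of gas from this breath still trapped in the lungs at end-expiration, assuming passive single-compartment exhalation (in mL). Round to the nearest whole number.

Flow: 32 L/min ÷ 60 = 0.5333 L/s.
Vt = flow × Ti = 0.5333 L/s × 0.83 s × 1000 mL/L = 442.64 mL.
R = (PIP − Pplat)/V̇ = (33.4 − 28.9) / 0.5333 = 4.5/0.5333 = 8.438 cmH2O·s/L.
C = Vt/(Pplat − PEEP) = 442.64 / (28.9 − 13) = 442.64/15.9 = 27.839 mL/cmH2O.
τ = R × C = 8.438 × 0.02784 L/cmH2O = 0.2349 s.
Fraction remaining = e^(−Te/τ) = e^(−0.29/0.2349) = 0.291.
Trapped volume = 442.64 × 0.291 = 128.81 mL.

129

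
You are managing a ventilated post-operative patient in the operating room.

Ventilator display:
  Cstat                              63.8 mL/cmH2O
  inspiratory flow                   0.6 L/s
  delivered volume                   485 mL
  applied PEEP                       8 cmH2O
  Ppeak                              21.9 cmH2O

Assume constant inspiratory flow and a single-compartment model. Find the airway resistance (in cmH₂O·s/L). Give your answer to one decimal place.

10.5

Equation of motion (constant flow): PIP = Vt/C + R·V̇ + PEEP.
R·V̇ = PIP − Vt/C − PEEP = 21.9 − 485/63.8 − 8 = 21.9 − 7.602 − 8 = 6.298 cmH2O.
R = 6.298 / 0.6 = 10.497 cmH2O·s/L.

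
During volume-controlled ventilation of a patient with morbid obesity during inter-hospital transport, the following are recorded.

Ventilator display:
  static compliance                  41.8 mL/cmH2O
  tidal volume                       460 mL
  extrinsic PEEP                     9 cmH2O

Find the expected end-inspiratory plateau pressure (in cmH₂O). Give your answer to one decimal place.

Pplat = PEEP + Vt / Cstat = 9 + 460 / 41.8 = 9 + 11.005 = 20.005 cmH2O.

20.0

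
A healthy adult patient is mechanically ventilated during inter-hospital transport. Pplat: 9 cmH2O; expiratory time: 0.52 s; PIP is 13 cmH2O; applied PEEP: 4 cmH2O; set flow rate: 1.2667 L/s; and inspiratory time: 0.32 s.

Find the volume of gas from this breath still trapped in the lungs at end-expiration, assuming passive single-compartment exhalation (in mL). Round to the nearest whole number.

53

Vt = flow × Ti = 1.2667 L/s × 0.32 s × 1000 mL/L = 405.34 mL.
R = (PIP − Pplat)/V̇ = (13 − 9) / 1.2667 = 4.0/1.2667 = 3.158 cmH2O·s/L.
C = Vt/(Pplat − PEEP) = 405.34 / (9 − 4) = 405.34/5.0 = 81.068 mL/cmH2O.
τ = R × C = 3.158 × 0.08107 L/cmH2O = 0.256 s.
Fraction remaining = e^(−Te/τ) = e^(−0.52/0.256) = 0.1312.
Trapped volume = 405.34 × 0.1312 = 53.181 mL.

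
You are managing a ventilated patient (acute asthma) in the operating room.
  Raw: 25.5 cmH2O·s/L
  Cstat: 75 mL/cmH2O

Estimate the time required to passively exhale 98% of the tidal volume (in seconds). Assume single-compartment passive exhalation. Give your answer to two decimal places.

τ = R × C = 25.5 × 75 mL/cmH2O = 25.5 × 0.075 L/cmH2O = 1.913 s.
Exhaled fraction f = 1 − e^(−t/τ) → t = −τ·ln(1 − f) = −1.913·ln(0.02) = 7.484 s.

7.48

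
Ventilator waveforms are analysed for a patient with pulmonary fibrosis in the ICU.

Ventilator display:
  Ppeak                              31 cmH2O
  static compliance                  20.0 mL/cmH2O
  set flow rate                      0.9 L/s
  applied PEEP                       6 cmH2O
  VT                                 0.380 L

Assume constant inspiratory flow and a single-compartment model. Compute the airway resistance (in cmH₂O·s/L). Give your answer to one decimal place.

6.7

Equation of motion (constant flow): PIP = Vt/C + R·V̇ + PEEP.
R·V̇ = PIP − Vt/C − PEEP = 31 − 380/20.0 − 6 = 31 − 19.0 − 6 = 6.0 cmH2O.
R = 6.0 / 0.9 = 6.667 cmH2O·s/L.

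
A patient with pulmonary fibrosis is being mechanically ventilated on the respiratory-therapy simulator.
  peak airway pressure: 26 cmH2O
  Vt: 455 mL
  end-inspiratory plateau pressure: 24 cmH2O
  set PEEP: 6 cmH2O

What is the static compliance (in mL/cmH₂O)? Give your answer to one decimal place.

25.3

Cstat = Vt / (Pplat − PEEP) = 455 / (24 − 6) = 455 / 18.0 = 25.278 mL/cmH2O.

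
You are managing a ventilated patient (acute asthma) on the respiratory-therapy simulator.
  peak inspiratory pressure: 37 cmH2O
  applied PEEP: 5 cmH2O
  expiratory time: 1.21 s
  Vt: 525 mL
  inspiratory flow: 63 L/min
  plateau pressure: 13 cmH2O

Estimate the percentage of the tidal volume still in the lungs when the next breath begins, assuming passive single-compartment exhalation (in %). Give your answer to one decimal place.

44.6

Flow: 63 L/min ÷ 60 = 1.05 L/s.
R = (PIP − Pplat)/V̇ = (37 − 13) / 1.05 = 24.0/1.05 = 22.857 cmH2O·s/L.
C = Vt/(Pplat − PEEP) = 525.0 / (13 − 5) = 525.0/8.0 = 65.625 mL/cmH2O.
τ = R × C = 22.857 × 0.06563 L/cmH2O = 1.5 s.
Fraction remaining at end-expiration = e^(−Te/τ) = e^(−1.21/1.5) = 0.4463 → 44.63%.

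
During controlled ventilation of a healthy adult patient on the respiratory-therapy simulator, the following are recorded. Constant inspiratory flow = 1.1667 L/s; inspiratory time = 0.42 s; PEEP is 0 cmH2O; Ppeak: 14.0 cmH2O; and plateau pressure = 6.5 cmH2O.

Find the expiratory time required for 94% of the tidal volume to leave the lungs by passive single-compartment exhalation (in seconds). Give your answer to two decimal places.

Vt = flow × Ti = 1.1667 L/s × 0.42 s × 1000 mL/L = 490.01 mL.
R = (PIP − Pplat)/V̇ = (14.0 − 6.5) / 1.1667 = 7.5/1.1667 = 6.428 cmH2O·s/L.
C = Vt/(Pplat − PEEP) = 490.01 / (6.5 − 0) = 490.01/6.5 = 75.386 mL/cmH2O.
τ = R × C = 6.428 × 0.07539 L/cmH2O = 0.4846 s.
t = −τ·ln(1 − 0.94) = −0.4846·ln(0.06) = 1.363 s.

1.36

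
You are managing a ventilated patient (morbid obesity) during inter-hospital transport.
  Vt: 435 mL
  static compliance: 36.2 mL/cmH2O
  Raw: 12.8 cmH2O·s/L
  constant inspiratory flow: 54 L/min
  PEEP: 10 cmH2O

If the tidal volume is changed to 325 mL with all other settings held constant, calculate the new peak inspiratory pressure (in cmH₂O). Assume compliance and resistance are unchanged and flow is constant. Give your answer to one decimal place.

Flow: 54 L/min ÷ 60 = 0.9 L/s.
PIP = Vt/C + R·V̇ + PEEP (constant-flow equation of motion).
Only the elastic term changes: ΔPIP = ΔVt / C = (325 − 435) / 36.2 = -3.039 cmH2O.
Original PIP = 435/36.2 + 12.8×0.9 + 10 = 33.537 cmH2O; new PIP = 33.537 + (-3.039) = 30.498 cmH2O.

30.5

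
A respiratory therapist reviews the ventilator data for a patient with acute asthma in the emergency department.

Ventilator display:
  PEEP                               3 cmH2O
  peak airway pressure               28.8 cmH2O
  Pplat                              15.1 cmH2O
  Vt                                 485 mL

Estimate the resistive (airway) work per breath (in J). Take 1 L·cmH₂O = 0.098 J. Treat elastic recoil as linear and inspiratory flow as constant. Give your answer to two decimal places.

0.65

With constant inspiratory flow the resistive pressure is constant at PIP − Pplat = 28.8 − 15.1 = 13.7 cmH2O, so resistive work = 13.7 × 0.485 = 6.645 L·cmH2O.
× 0.098 J/(L·cmH2O) → 0.6512 J.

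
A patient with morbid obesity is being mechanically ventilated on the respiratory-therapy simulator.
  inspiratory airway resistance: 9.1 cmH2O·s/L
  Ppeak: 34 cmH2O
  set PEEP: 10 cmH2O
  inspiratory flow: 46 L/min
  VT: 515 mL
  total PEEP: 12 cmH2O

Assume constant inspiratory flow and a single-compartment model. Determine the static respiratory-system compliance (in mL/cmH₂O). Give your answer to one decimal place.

34.3

Flow: 46 L/min ÷ 60 = 0.7667 L/s.
Total PEEP = 12 cmH2O (set 10 + intrinsic 2); this is the baseline alveolar pressure.
Equation of motion (constant flow): PIP = Vt/C + R·V̇ + PEEP.
Vt/C = PIP − R·V̇ − PEEP = 34 − 9.1×0.7667 − 12 = 34 − 6.977 − 12 = 15.023 cmH2O.
C = Vt / 15.023 = 515 / 15.023 = 34.281 mL/cmH2O.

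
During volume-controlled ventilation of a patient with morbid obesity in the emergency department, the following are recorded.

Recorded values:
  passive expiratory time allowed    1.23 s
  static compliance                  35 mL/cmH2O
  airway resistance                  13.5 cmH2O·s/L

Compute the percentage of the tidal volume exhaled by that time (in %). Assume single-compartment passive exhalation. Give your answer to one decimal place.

τ = R × C = 13.5 × 35 mL/cmH2O = 13.5 × 0.035 L/cmH2O = 0.4725 s.
Passive exhalation: V(t)/V₀ = e^(−t/τ) = e^(−1.23/0.4725) = 0.07404.
Fraction exhaled = 1 − 0.07404 = 0.926 → 92.6%.

92.6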